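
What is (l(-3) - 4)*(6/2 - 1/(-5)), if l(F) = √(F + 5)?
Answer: -64/5 + 16*√2/5 ≈ -8.2745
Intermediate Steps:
l(F) = √(5 + F)
(l(-3) - 4)*(6/2 - 1/(-5)) = (√(5 - 3) - 4)*(6/2 - 1/(-5)) = (√2 - 4)*(6*(½) - 1*(-⅕)) = (-4 + √2)*(3 + ⅕) = (-4 + √2)*(16/5) = -64/5 + 16*√2/5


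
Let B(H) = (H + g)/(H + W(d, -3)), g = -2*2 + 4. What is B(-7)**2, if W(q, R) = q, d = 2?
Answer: 49/25 ≈ 1.9600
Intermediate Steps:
g = 0 (g = -4 + 4 = 0)
B(H) = H/(2 + H) (B(H) = (H + 0)/(H + 2) = H/(2 + H))
B(-7)**2 = (-7/(2 - 7))**2 = (-7/(-5))**2 = (-7*(-1/5))**2 = (7/5)**2 = 49/25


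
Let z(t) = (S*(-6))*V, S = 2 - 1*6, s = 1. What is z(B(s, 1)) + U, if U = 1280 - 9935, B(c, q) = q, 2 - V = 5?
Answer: -8727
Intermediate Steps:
V = -3 (V = 2 - 1*5 = 2 - 5 = -3)
S = -4 (S = 2 - 6 = -4)
U = -8655
z(t) = -72 (z(t) = -4*(-6)*(-3) = 24*(-3) = -72)
z(B(s, 1)) + U = -72 - 8655 = -8727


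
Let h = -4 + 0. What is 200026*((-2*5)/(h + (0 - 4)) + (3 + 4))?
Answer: 3300429/2 ≈ 1.6502e+6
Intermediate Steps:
h = -4
200026*((-2*5)/(h + (0 - 4)) + (3 + 4)) = 200026*((-2*5)/(-4 + (0 - 4)) + (3 + 4)) = 200026*(-10/(-4 - 4) + 7) = 200026*(-10/(-8) + 7) = 200026*(-10*(-⅛) + 7) = 200026*(5/4 + 7) = 200026*(33/4) = 3300429/2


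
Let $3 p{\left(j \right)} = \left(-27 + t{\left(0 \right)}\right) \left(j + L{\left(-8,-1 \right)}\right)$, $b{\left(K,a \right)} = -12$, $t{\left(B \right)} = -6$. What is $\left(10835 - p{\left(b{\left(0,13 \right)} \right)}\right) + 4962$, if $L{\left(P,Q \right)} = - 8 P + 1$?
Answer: $16380$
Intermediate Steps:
$L{\left(P,Q \right)} = 1 - 8 P$
$p{\left(j \right)} = -715 - 11 j$ ($p{\left(j \right)} = \frac{\left(-27 - 6\right) \left(j + \left(1 - -64\right)\right)}{3} = \frac{\left(-33\right) \left(j + \left(1 + 64\right)\right)}{3} = \frac{\left(-33\right) \left(j + 65\right)}{3} = \frac{\left(-33\right) \left(65 + j\right)}{3} = \frac{-2145 - 33 j}{3} = -715 - 11 j$)
$\left(10835 - p{\left(b{\left(0,13 \right)} \right)}\right) + 4962 = \left(10835 - \left(-715 - -132\right)\right) + 4962 = \left(10835 - \left(-715 + 132\right)\right) + 4962 = \left(10835 - -583\right) + 4962 = \left(10835 + 583\right) + 4962 = 11418 + 4962 = 16380$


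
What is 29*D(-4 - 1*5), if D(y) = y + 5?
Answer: -116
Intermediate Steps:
D(y) = 5 + y
29*D(-4 - 1*5) = 29*(5 + (-4 - 1*5)) = 29*(5 + (-4 - 5)) = 29*(5 - 9) = 29*(-4) = -116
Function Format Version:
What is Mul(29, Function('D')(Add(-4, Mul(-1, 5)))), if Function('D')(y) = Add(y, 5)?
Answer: -116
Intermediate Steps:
Function('D')(y) = Add(5, y)
Mul(29, Function('D')(Add(-4, Mul(-1, 5)))) = Mul(29, Add(5, Add(-4, Mul(-1, 5)))) = Mul(29, Add(5, Add(-4, -5))) = Mul(29, Add(5, -9)) = Mul(29, -4) = -116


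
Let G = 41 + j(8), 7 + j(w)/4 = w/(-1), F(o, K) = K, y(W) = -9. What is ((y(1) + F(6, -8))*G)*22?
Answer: 7106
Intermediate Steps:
j(w) = -28 - 4*w (j(w) = -28 + 4*(w/(-1)) = -28 + 4*(w*(-1)) = -28 + 4*(-w) = -28 - 4*w)
G = -19 (G = 41 + (-28 - 4*8) = 41 + (-28 - 32) = 41 - 60 = -19)
((y(1) + F(6, -8))*G)*22 = ((-9 - 8)*(-19))*22 = -17*(-19)*22 = 323*22 = 7106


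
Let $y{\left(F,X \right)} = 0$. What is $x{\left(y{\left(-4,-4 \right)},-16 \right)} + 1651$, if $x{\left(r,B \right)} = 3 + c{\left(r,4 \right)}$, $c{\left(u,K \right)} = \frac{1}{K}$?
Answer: $\frac{6617}{4} \approx 1654.3$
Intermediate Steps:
$x{\left(r,B \right)} = \frac{13}{4}$ ($x{\left(r,B \right)} = 3 + \frac{1}{4} = \frac{13}{4}$)
$x{\left(y{\left(-4,-4 \right)},-16 \right)} + 1651 = \frac{13}{4} + 1651 = \frac{6617}{4}$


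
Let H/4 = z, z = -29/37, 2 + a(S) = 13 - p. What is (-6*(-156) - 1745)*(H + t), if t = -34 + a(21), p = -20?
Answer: 183643/37 ≈ 4963.3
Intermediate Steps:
a(S) = 31 (a(S) = -2 + (13 - 1*(-20)) = -2 + (13 + 20) = -2 + 33 = 31)
t = -3 (t = -34 + 31 = -3)
z = -29/37 (z = -29*1/37 = -29/37 ≈ -0.78378)
H = -116/37 (H = 4*(-29/37) = -116/37 ≈ -3.1351)
(-6*(-156) - 1745)*(H + t) = (-6*(-156) - 1745)*(-116/37 - 3) = (936 - 1745)*(-227/37) = -809*(-227/37) = 183643/37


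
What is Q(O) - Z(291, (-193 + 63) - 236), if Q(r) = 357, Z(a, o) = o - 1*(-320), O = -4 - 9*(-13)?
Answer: 403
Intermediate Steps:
O = 113 (O = -4 + 117 = 113)
Z(a, o) = 320 + o (Z(a, o) = o + 320 = 320 + o)
Q(O) - Z(291, (-193 + 63) - 236) = 357 - (320 + ((-193 + 63) - 236)) = 357 - (320 + (-130 - 236)) = 357 - (320 - 366) = 357 - 1*(-46) = 357 + 46 = 403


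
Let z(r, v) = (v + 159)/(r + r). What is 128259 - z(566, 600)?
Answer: 145188429/1132 ≈ 1.2826e+5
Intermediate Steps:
z(r, v) = (159 + v)/(2*r) (z(r, v) = (159 + v)/((2*r)) = (159 + v)*(1/(2*r)) = (159 + v)/(2*r))
128259 - z(566, 600) = 128259 - (159 + 600)/(2*566) = 128259 - 759/(2*566) = 128259 - 1*759/1132 = 128259 - 759/1132 = 145188429/1132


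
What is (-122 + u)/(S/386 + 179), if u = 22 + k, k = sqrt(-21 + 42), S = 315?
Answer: -38600/69409 + 386*sqrt(21)/69409 ≈ -0.53064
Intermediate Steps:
k = sqrt(21) ≈ 4.5826
u = 22 + sqrt(21) ≈ 26.583
(-122 + u)/(S/386 + 179) = (-122 + (22 + sqrt(21)))/(315/386 + 179) = (-100 + sqrt(21))/(315*(1/386) + 179) = (-100 + sqrt(21))/(315/386 + 179) = (-100 + sqrt(21))/(69409/386) = (-100 + sqrt(21))*(386/69409) = -38600/69409 + 386*sqrt(21)/69409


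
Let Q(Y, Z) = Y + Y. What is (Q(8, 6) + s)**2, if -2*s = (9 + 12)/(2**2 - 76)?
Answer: 600625/2304 ≈ 260.69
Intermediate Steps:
s = 7/48 (s = -(9 + 12)/(2*(2**2 - 76)) = -21/(2*(4 - 76)) = -21/(2*(-72)) = -21*(-1)/(2*72) = -1/2*(-7/24) = 7/48 ≈ 0.14583)
Q(Y, Z) = 2*Y
(Q(8, 6) + s)**2 = (2*8 + 7/48)**2 = (16 + 7/48)**2 = (775/48)**2 = 600625/2304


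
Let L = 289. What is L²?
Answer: 83521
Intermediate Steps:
L² = 289² = 83521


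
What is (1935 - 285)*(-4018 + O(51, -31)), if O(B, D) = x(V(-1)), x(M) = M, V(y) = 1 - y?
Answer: -6626400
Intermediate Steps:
O(B, D) = 2 (O(B, D) = 1 - 1*(-1) = 1 + 1 = 2)
(1935 - 285)*(-4018 + O(51, -31)) = (1935 - 285)*(-4018 + 2) = 1650*(-4016) = -6626400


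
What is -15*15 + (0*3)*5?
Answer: -225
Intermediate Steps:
-15*15 + (0*3)*5 = -225 + 0*5 = -225 + 0 = -225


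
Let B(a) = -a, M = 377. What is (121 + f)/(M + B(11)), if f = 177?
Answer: 149/183 ≈ 0.81421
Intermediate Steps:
(121 + f)/(M + B(11)) = (121 + 177)/(377 - 1*11) = 298/(377 - 11) = 298/366 = 298*(1/366) = 149/183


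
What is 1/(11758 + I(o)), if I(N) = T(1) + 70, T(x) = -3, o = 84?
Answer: 1/11825 ≈ 8.4567e-5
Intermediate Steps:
I(N) = 67 (I(N) = -3 + 70 = 67)
1/(11758 + I(o)) = 1/(11758 + 67) = 1/11825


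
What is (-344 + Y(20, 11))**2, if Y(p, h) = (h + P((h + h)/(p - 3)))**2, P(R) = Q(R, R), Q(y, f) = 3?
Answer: 21904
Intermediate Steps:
P(R) = 3
Y(p, h) = (3 + h)**2 (Y(p, h) = (h + 3)**2 = (3 + h)**2)
(-344 + Y(20, 11))**2 = (-344 + (3 + 11)**2)**2 = (-344 + 14**2)**2 = (-344 + 196)**2 = (-148)**2 = 21904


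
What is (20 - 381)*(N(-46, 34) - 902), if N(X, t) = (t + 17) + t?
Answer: 294937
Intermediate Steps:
N(X, t) = 17 + 2*t (N(X, t) = (17 + t) + t = 17 + 2*t)
(20 - 381)*(N(-46, 34) - 902) = (20 - 381)*((17 + 2*34) - 902) = -361*((17 + 68) - 902) = -361*(85 - 902) = -361*(-817) = 294937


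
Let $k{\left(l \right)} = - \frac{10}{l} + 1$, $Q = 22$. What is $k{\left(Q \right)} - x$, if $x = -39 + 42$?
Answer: $- \frac{27}{11} \approx -2.4545$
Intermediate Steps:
$k{\left(l \right)} = 1 - \frac{10}{l}$
$x = 3$
$k{\left(Q \right)} - x = \frac{-10 + 22}{22} - 3 = \frac{1}{22} \cdot 12 - 3 = \frac{6}{11} - 3 = - \frac{27}{11}$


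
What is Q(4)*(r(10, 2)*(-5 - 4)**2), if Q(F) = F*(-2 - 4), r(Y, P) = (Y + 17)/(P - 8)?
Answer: 8748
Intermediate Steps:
r(Y, P) = (17 + Y)/(-8 + P)
Q(F) = -6*F (Q(F) = F*(-6) = -6*F)
Q(4)*(r(10, 2)*(-5 - 4)**2) = (-6*4)*(((17 + 10)/(-8 + 2))*(-5 - 4)**2) = -24*27/(-6)*(-9)**2 = -24*(-1/6*27)*81 = -(-108)*81 = -24*(-729/2) = 8748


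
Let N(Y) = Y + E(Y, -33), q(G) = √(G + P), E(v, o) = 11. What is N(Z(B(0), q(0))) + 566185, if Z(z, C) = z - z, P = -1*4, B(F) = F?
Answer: 566196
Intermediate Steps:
P = -4
q(G) = √(-4 + G) (q(G) = √(G - 4) = √(-4 + G))
Z(z, C) = 0
N(Y) = 11 + Y (N(Y) = Y + 11 = 11 + Y)
N(Z(B(0), q(0))) + 566185 = (11 + 0) + 566185 = 11 + 566185 = 566196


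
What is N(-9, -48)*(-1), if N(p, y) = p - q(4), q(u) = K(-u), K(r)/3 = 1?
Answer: 12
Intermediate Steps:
K(r) = 3 (K(r) = 3*1 = 3)
q(u) = 3
N(p, y) = -3 + p (N(p, y) = p - 1*3 = p - 3 = -3 + p)
N(-9, -48)*(-1) = (-3 - 9)*(-1) = -12*(-1) = 12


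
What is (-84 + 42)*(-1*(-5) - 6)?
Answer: 42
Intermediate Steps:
(-84 + 42)*(-1*(-5) - 6) = -42*(5 - 6) = -42*(-1) = 42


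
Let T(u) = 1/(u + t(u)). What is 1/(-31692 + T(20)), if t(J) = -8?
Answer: -12/380303 ≈ -3.1554e-5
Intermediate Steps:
T(u) = 1/(-8 + u) (T(u) = 1/(u - 8) = 1/(-8 + u))
1/(-31692 + T(20)) = 1/(-31692 + 1/(-8 + 20)) = 1/(-31692 + 1/12) = 1/(-380303/12) = -12/380303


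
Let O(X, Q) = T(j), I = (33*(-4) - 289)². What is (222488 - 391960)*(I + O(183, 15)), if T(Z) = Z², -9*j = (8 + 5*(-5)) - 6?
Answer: -2433117977600/81 ≈ -3.0038e+10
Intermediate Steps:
I = 177241 (I = (-132 - 289)² = (-421)² = 177241)
j = 23/9 (j = -((8 + 5*(-5)) - 6)/9 = -((8 - 25) - 6)/9 = -(-17 - 6)/9 = -⅑*(-23) = 23/9 ≈ 2.5556)
O(X, Q) = 529/81 (O(X, Q) = (23/9)² = 529/81)
(222488 - 391960)*(I + O(183, 15)) = (222488 - 391960)*(177241 + 529/81) = -169472*14357050/81 = -2433117977600/81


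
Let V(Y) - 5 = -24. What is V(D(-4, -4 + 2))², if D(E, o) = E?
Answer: 361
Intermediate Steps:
V(Y) = -19 (V(Y) = 5 - 24 = -19)
V(D(-4, -4 + 2))² = (-19)² = 361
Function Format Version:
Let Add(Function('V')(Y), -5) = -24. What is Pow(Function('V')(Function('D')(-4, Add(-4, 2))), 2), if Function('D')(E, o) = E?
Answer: 361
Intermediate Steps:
Function('V')(Y) = -19 (Function('V')(Y) = Add(5, -24) = -19)
Pow(Function('V')(Function('D')(-4, Add(-4, 2))), 2) = Pow(-19, 2) = 361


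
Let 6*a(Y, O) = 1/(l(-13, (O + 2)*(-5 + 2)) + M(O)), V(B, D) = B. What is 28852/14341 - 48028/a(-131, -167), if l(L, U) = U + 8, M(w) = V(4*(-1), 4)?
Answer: -2062175997860/14341 ≈ -1.4380e+8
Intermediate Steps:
M(w) = -4 (M(w) = 4*(-1) = -4)
l(L, U) = 8 + U
a(Y, O) = 1/(6*(-2 - 3*O)) (a(Y, O) = 1/(6*((8 + (O + 2)*(-5 + 2)) - 4)) = 1/(6*((8 + (2 + O)*(-3)) - 4)) = 1/(6*((8 + (-6 - 3*O)) - 4)) = 1/(6*((2 - 3*O) - 4)) = 1/(6*(-2 - 3*O)))
28852/14341 - 48028/a(-131, -167) = 28852/14341 - 48028/((-1/(12 + 18*(-167)))) = 28852*(1/14341) - 48028/((-1/(12 - 3006))) = 28852/14341 - 48028/((-1/(-2994))) = 28852/14341 - 48028/((-1*(-1/2994))) = 28852/14341 - 48028/1/2994 = 28852/14341 - 48028*2994 = 28852/14341 - 143795832 = -2062175997860/14341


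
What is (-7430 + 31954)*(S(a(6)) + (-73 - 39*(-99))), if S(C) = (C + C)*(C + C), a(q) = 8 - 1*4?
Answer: 94466448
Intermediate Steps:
a(q) = 4 (a(q) = 8 - 4 = 4)
S(C) = 4*C² (S(C) = (2*C)*(2*C) = 4*C²)
(-7430 + 31954)*(S(a(6)) + (-73 - 39*(-99))) = (-7430 + 31954)*(4*4² + (-73 - 39*(-99))) = 24524*(4*16 + (-73 + 3861)) = 24524*(64 + 3788) = 24524*3852 = 94466448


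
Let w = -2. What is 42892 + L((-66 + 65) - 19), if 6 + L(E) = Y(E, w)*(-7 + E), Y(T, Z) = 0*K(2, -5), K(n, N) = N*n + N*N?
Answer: 42886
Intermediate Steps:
K(n, N) = N**2 + N*n (K(n, N) = N*n + N**2 = N**2 + N*n)
Y(T, Z) = 0 (Y(T, Z) = 0*(-5*(-5 + 2)) = 0*(-5*(-3)) = 0*15 = 0)
L(E) = -6 (L(E) = -6 + 0*(-7 + E) = -6 + 0 = -6)
42892 + L((-66 + 65) - 19) = 42892 - 6 = 42886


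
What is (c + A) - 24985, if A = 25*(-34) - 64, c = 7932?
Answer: -17967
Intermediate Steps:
A = -914 (A = -850 - 64 = -914)
(c + A) - 24985 = (7932 - 914) - 24985 = 7018 - 24985 = -17967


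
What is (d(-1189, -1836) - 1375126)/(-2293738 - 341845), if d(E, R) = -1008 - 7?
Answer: 1376141/2635583 ≈ 0.52214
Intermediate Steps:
d(E, R) = -1015
(d(-1189, -1836) - 1375126)/(-2293738 - 341845) = (-1015 - 1375126)/(-2293738 - 341845) = -1376141/(-2635583) = -1376141*(-1/2635583) = 1376141/2635583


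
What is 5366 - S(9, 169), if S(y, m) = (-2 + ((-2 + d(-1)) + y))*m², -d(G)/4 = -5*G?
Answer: 433781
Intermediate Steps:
d(G) = 20*G (d(G) = -(-20)*G = 20*G)
S(y, m) = m²*(-24 + y) (S(y, m) = (-2 + ((-2 + 20*(-1)) + y))*m² = (-2 + ((-2 - 20) + y))*m² = (-2 + (-22 + y))*m² = (-24 + y)*m² = m²*(-24 + y))
5366 - S(9, 169) = 5366 - 169²*(-24 + 9) = 5366 - 28561*(-15) = 5366 - 1*(-428415) = 5366 + 428415 = 433781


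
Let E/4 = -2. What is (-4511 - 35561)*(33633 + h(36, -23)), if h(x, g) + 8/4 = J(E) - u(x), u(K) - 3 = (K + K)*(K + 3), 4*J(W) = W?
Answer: -1234938896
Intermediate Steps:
E = -8 (E = 4*(-2) = -8)
J(W) = W/4
u(K) = 3 + 2*K*(3 + K) (u(K) = 3 + (K + K)*(K + 3) = 3 + (2*K)*(3 + K) = 3 + 2*K*(3 + K))
h(x, g) = -7 - 6*x - 2*x² (h(x, g) = -2 + ((¼)*(-8) - (3 + 2*x² + 6*x)) = -2 + (-2 + (-3 - 6*x - 2*x²)) = -2 + (-5 - 6*x - 2*x²) = -7 - 6*x - 2*x²)
(-4511 - 35561)*(33633 + h(36, -23)) = (-4511 - 35561)*(33633 + (-7 - 6*36 - 2*36²)) = -40072*(33633 + (-7 - 216 - 2*1296)) = -40072*(33633 + (-7 - 216 - 2592)) = -40072*(33633 - 2815) = -40072*30818 = -1234938896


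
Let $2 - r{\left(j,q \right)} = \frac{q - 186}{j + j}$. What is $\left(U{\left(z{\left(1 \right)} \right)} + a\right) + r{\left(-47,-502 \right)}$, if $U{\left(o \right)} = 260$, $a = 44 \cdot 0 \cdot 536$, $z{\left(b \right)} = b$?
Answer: $\frac{11970}{47} \approx 254.68$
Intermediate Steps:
$r{\left(j,q \right)} = 2 - \frac{-186 + q}{2 j}$ ($r{\left(j,q \right)} = 2 - \frac{q - 186}{j + j} = 2 - \frac{-186 + q}{2 j}$)
$a = 0$ ($a = 44 \cdot 0 = 0$)
$\left(U{\left(z{\left(1 \right)} \right)} + a\right) + r{\left(-47,-502 \right)} = \left(260 + 0\right) + \frac{186 - -502 + 4 \left(-47\right)}{2 \left(-47\right)} = 260 + \frac{1}{2} \left(- \frac{1}{47}\right) \left(186 + 502 - 188\right) = 260 + \frac{1}{2} \left(- \frac{1}{47}\right) 500 = 260 - \frac{250}{47} = \frac{11970}{47}$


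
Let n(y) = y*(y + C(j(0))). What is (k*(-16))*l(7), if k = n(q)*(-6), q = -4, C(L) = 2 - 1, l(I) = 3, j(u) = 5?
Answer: 3456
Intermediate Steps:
C(L) = 1
n(y) = y*(1 + y) (n(y) = y*(y + 1) = y*(1 + y))
k = -72 (k = -4*(1 - 4)*(-6) = -4*(-3)*(-6) = 12*(-6) = -72)
(k*(-16))*l(7) = -72*(-16)*3 = 1152*3 = 3456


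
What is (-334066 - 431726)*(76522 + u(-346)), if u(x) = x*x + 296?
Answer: -150504164928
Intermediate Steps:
u(x) = 296 + x**2 (u(x) = x**2 + 296 = 296 + x**2)
(-334066 - 431726)*(76522 + u(-346)) = (-334066 - 431726)*(76522 + (296 + (-346)**2)) = -765792*(76522 + (296 + 119716)) = -765792*(76522 + 120012) = -765792*196534 = -150504164928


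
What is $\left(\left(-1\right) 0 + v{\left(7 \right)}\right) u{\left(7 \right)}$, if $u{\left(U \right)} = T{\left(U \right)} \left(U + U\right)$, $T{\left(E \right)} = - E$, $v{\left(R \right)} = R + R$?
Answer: $-1372$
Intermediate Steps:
$v{\left(R \right)} = 2 R$
$u{\left(U \right)} = - 2 U^{2}$ ($u{\left(U \right)} = - U \left(U + U\right) = - U 2 U = - 2 U^{2}$)
$\left(\left(-1\right) 0 + v{\left(7 \right)}\right) u{\left(7 \right)} = \left(\left(-1\right) 0 + 2 \cdot 7\right) \left(- 2 \cdot 7^{2}\right) = \left(0 + 14\right) \left(\left(-2\right) 49\right) = 14 \left(-98\right) = -1372$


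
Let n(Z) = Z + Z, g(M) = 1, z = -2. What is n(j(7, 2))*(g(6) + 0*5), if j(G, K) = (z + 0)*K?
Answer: -8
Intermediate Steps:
j(G, K) = -2*K (j(G, K) = (-2 + 0)*K = -2*K)
n(Z) = 2*Z
n(j(7, 2))*(g(6) + 0*5) = (2*(-2*2))*(1 + 0*5) = (2*(-4))*(1 + 0) = -8*1 = -8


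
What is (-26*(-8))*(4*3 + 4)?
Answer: 3328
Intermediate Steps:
(-26*(-8))*(4*3 + 4) = 208*(12 + 4) = 208*16 = 3328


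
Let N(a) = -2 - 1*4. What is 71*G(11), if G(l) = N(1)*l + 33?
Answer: -2343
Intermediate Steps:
N(a) = -6 (N(a) = -2 - 4 = -6)
G(l) = 33 - 6*l (G(l) = -6*l + 33 = 33 - 6*l)
71*G(11) = 71*(33 - 6*11) = 71*(33 - 66) = 71*(-33) = -2343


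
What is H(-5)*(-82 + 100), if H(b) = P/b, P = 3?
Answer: -54/5 ≈ -10.800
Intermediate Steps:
H(b) = 3/b
H(-5)*(-82 + 100) = (3/(-5))*(-82 + 100) = (3*(-⅕))*18 = -⅗*18 = -54/5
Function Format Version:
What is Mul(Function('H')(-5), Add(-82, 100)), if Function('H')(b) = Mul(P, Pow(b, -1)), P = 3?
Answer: Rational(-54, 5) ≈ -10.800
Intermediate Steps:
Function('H')(b) = Mul(3, Pow(b, -1))
Mul(Function('H')(-5), Add(-82, 100)) = Mul(Mul(3, Pow(-5, -1)), Add(-82, 100)) = Mul(Mul(3, Rational(-1, 5)), 18) = Mul(Rational(-3, 5), 18) = Rational(-54, 5)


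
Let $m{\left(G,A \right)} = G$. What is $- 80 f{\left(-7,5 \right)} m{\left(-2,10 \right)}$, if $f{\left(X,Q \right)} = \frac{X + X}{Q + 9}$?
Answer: $-160$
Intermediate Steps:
$f{\left(X,Q \right)} = \frac{2 X}{9 + Q}$
$- 80 f{\left(-7,5 \right)} m{\left(-2,10 \right)} = - 80 \cdot 2 \left(-7\right) \frac{1}{9 + 5} \left(-2\right) = - 80 \cdot 2 \left(-7\right) \frac{1}{14} \left(-2\right) = \left(-80\right) \left(-1\right) \left(-2\right) = 80 \left(-2\right) = -160$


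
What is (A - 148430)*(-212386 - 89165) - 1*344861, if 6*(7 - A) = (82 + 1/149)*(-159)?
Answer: 13142227706719/298 ≈ 4.4101e+10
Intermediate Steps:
A = 649693/298 (A = 7 - (82 + 1/149)*(-159)/6 = 7 - 4073*(-159)/298 = 7 - ⅙*(-1942821/149) = 7 + 647607/298 = 649693/298 ≈ 2180.2)
(A - 148430)*(-212386 - 89165) - 1*344861 = (649693/298 - 148430)*(-212386 - 89165) - 1*344861 = -43582447/298*(-301551) - 344861 = 13142330475297/298 - 344861 = 13142227706719/298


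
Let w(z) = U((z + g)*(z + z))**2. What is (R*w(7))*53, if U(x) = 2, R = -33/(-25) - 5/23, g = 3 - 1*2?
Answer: 134408/575 ≈ 233.75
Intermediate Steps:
g = 1 (g = 3 - 2 = 1)
R = 634/575 (R = -33*(-1/25) - 5*1/23 = 33/25 - 5/23 = 634/575 ≈ 1.1026)
w(z) = 4 (w(z) = 2**2 = 4)
(R*w(7))*53 = ((634/575)*4)*53 = (2536/575)*53 = 134408/575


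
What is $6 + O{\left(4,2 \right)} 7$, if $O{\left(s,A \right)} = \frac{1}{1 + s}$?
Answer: $\frac{37}{5} \approx 7.4$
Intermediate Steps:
$6 + O{\left(4,2 \right)} 7 = 6 + \frac{1}{1 + 4} \cdot 7 = 6 + \frac{1}{5} \cdot 7 = 6 + \frac{7}{5} = \frac{37}{5}$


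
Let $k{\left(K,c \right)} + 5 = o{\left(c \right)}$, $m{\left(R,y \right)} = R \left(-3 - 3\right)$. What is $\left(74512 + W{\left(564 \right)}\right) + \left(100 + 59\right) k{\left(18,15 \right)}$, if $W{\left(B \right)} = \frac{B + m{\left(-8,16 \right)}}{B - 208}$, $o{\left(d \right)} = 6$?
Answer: $\frac{6645872}{89} \approx 74673.0$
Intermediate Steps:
$m{\left(R,y \right)} = - 6 R$ ($m{\left(R,y \right)} = R \left(-6\right) = - 6 R$)
$k{\left(K,c \right)} = 1$ ($k{\left(K,c \right)} = -5 + 6 = 1$)
$W{\left(B \right)} = \frac{48 + B}{-208 + B}$ ($W{\left(B \right)} = \frac{B - -48}{B - 208} = \frac{B + 48}{-208 + B} = \frac{48 + B}{-208 + B}$)
$\left(74512 + W{\left(564 \right)}\right) + \left(100 + 59\right) k{\left(18,15 \right)} = \left(74512 + \frac{48 + 564}{-208 + 564}\right) + \left(100 + 59\right) 1 = \left(74512 + \frac{1}{356} \cdot 612\right) + 159 \cdot 1 = \left(74512 + \frac{1}{356} \cdot 612\right) + 159 = \left(74512 + \frac{153}{89}\right) + 159 = \frac{6631721}{89} + 159 = \frac{6645872}{89}$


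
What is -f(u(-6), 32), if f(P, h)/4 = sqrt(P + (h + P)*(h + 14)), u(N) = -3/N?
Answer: -2*sqrt(5982) ≈ -154.69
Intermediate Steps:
f(P, h) = 4*sqrt(P + (14 + h)*(P + h)) (f(P, h) = 4*sqrt(P + (h + P)*(h + 14)) = 4*sqrt(P + (P + h)*(14 + h)) = 4*sqrt(P + (14 + h)*(P + h)))
-f(u(-6), 32) = -4*sqrt(32**2 + 14*32 + 15*(-3/(-6)) - 3/(-6)*32) = -4*sqrt(1024 + 448 + 15*(-3*(-1/6)) - 3*(-1/6)*32) = -4*sqrt(1024 + 448 + 15*(1/2) + (1/2)*32) = -4*sqrt(1024 + 448 + 15/2 + 16) = -4*sqrt(2991/2) = -4*sqrt(5982)/2 = -2*sqrt(5982)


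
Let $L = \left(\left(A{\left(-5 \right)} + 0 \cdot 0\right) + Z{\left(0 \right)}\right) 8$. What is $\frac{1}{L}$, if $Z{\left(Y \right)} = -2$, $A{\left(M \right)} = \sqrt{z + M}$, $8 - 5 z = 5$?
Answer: $- \frac{5}{168} - \frac{i \sqrt{110}}{336} \approx -0.029762 - 0.031215 i$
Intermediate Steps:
$z = \frac{3}{5}$ ($z = \frac{8}{5} - 1 = \frac{3}{5} \approx 0.6$)
$A{\left(M \right)} = \sqrt{\frac{3}{5} + M}$
$L = -16 + \frac{8 i \sqrt{110}}{5}$ ($L = \left(\left(\frac{\sqrt{15 + 25 \left(-5\right)}}{5} + 0 \cdot 0\right) - 2\right) 8 = \left(\left(\frac{\sqrt{15 - 125}}{5} + 0\right) - 2\right) 8 = \left(\left(\frac{\sqrt{-110}}{5} + 0\right) - 2\right) 8 = \left(\left(\frac{i \sqrt{110}}{5} + 0\right) - 2\right) 8 = \left(\frac{i \sqrt{110}}{5} - 2\right) 8 = \left(-2 + \frac{i \sqrt{110}}{5}\right) 8 = -16 + \frac{8 i \sqrt{110}}{5} \approx -16.0 + 16.781 i$)
$\frac{1}{L} = \frac{1}{-16 + \frac{8 i \sqrt{110}}{5}}$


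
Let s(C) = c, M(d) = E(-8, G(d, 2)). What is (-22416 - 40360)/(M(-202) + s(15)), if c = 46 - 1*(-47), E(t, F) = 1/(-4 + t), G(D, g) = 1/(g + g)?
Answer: -753312/1115 ≈ -675.62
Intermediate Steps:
G(D, g) = 1/(2*g)
M(d) = -1/12 (M(d) = 1/(-4 - 8) = 1/(-12) = -1/12)
c = 93 (c = 46 + 47 = 93)
s(C) = 93
(-22416 - 40360)/(M(-202) + s(15)) = (-22416 - 40360)/(-1/12 + 93) = -62776/1115/12 = -62776*12/1115 = -753312/1115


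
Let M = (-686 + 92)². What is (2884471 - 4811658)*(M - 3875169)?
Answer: 6788194367271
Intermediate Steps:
M = 352836 (M = (-594)² = 352836)
(2884471 - 4811658)*(M - 3875169) = (2884471 - 4811658)*(352836 - 3875169) = -1927187*(-3522333) = 6788194367271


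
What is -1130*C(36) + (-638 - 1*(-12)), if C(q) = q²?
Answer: -1465106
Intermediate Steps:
-1130*C(36) + (-638 - 1*(-12)) = -1130*36² + (-638 - 1*(-12)) = -1130*1296 + (-638 + 12) = -1464480 - 626 = -1465106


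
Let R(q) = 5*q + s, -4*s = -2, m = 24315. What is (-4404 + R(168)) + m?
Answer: 41503/2 ≈ 20752.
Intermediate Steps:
s = ½ (s = -¼*(-2) = ½ ≈ 0.50000)
R(q) = ½ + 5*q (R(q) = 5*q + ½ = ½ + 5*q)
(-4404 + R(168)) + m = (-4404 + (½ + 5*168)) + 24315 = (-4404 + (½ + 840)) + 24315 = (-4404 + 1681/2) + 24315 = -7127/2 + 24315 = 41503/2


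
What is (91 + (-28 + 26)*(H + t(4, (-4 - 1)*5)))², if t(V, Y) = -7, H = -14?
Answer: 17689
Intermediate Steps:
(91 + (-28 + 26)*(H + t(4, (-4 - 1)*5)))² = (91 + (-28 + 26)*(-14 - 7))² = (91 - 2*(-21))² = (91 + 42)² = 133² = 17689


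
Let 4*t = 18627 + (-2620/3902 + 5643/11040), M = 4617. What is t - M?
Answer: 1140418151/28718720 ≈ 39.710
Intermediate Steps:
t = 133734748391/28718720 (t = (18627 + (-2620/3902 + 5643/11040))/4 = (18627 + (-2620*1/3902 + 5643*(1/11040)))/4 = (18627 + (-1310/1951 + 1881/3680))/4 = (18627 - 1150969/7179680)/4 = (¼)*(133734748391/7179680) = 133734748391/28718720 ≈ 4656.7)
t - M = 133734748391/28718720 - 1*4617 = 133734748391/28718720 - 4617 = 1140418151/28718720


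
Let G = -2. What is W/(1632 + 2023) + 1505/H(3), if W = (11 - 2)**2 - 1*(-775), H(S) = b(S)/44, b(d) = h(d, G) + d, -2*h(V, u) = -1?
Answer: 69153456/3655 ≈ 18920.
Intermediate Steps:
h(V, u) = 1/2 (h(V, u) = -1/2*(-1) = 1/2)
b(d) = 1/2 + d
H(S) = 1/88 + S/44 (H(S) = (1/2 + S)/44 = (1/2 + S)*(1/44) = 1/88 + S/44)
W = 856 (W = 9**2 + 775 = 81 + 775 = 856)
W/(1632 + 2023) + 1505/H(3) = 856/(1632 + 2023) + 1505/(1/88 + (1/44)*3) = 856/3655 + 1505/(1/88 + 3/44) = 856*(1/3655) + 1505/(7/88) = 856/3655 + 1505*(88/7) = 856/3655 + 18920 = 69153456/3655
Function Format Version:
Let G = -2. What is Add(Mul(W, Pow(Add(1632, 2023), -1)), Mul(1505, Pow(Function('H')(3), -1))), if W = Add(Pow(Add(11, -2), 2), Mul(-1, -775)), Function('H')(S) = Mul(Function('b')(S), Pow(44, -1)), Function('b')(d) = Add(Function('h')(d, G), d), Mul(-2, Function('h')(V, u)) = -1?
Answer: Rational(69153456, 3655) ≈ 18920.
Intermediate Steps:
Function('h')(V, u) = Rational(1, 2) (Function('h')(V, u) = Mul(Rational(-1, 2), -1) = Rational(1, 2))
Function('b')(d) = Add(Rational(1, 2), d)
Function('H')(S) = Add(Rational(1, 88), Mul(Rational(1, 44), S)) (Function('H')(S) = Mul(Add(Rational(1, 2), S), Pow(44, -1)) = Mul(Add(Rational(1, 2), S), Rational(1, 44)) = Add(Rational(1, 88), Mul(Rational(1, 44), S)))
W = 856 (W = Add(Pow(9, 2), 775) = Add(81, 775) = 856)
Add(Mul(W, Pow(Add(1632, 2023), -1)), Mul(1505, Pow(Function('H')(3), -1))) = Add(Mul(856, Pow(Add(1632, 2023), -1)), Mul(1505, Pow(Add(Rational(1, 88), Mul(Rational(1, 44), 3)), -1))) = Add(Mul(856, Pow(3655, -1)), Mul(1505, Pow(Add(Rational(1, 88), Rational(3, 44)), -1))) = Add(Mul(856, Rational(1, 3655)), Mul(1505, Pow(Rational(7, 88), -1))) = Add(Rational(856, 3655), Mul(1505, Rational(88, 7))) = Add(Rational(856, 3655), 18920) = Rational(69153456, 3655)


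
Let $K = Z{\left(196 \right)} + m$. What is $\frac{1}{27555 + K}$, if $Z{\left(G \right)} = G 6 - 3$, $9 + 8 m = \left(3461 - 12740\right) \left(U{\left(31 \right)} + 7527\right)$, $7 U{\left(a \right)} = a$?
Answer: $- \frac{56}{487580175} \approx -1.1485 \cdot 10^{-7}$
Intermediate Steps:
$U{\left(a \right)} = \frac{a}{7}$
$m = - \frac{489188943}{56}$ ($m = - \frac{9}{8} + \frac{\left(3461 - 12740\right) \left(\frac{1}{7} \cdot 31 + 7527\right)}{8} = - \frac{9}{8} + \frac{\left(-9279\right) \left(\frac{31}{7} + 7527\right)}{8} = - \frac{9}{8} + \frac{\left(-9279\right) \frac{52720}{7}}{8} = - \frac{9}{8} + \frac{1}{8} \left(- \frac{489188880}{7}\right) = - \frac{9}{8} - \frac{61148610}{7} = - \frac{489188943}{56} \approx -8.7355 \cdot 10^{6}$)
$Z{\left(G \right)} = -3 + 6 G$ ($Z{\left(G \right)} = 6 G - 3 = -3 + 6 G$)
$K = - \frac{489123255}{56}$ ($K = \left(-3 + 6 \cdot 196\right) - \frac{489188943}{56} = \left(-3 + 1176\right) - \frac{489188943}{56} = 1173 - \frac{489188943}{56} = - \frac{489123255}{56} \approx -8.7343 \cdot 10^{6}$)
$\frac{1}{27555 + K} = \frac{1}{27555 - \frac{489123255}{56}} = \frac{1}{- \frac{487580175}{56}} = - \frac{56}{487580175}$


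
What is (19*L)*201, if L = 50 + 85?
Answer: 515565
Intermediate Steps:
L = 135
(19*L)*201 = (19*135)*201 = 2565*201 = 515565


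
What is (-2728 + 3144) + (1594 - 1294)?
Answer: 716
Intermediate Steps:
(-2728 + 3144) + (1594 - 1294) = 416 + 300 = 716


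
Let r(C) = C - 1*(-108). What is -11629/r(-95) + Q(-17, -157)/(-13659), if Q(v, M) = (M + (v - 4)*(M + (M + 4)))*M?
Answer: -929134/1131 ≈ -821.52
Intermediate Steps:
r(C) = 108 + C (r(C) = C + 108 = 108 + C)
Q(v, M) = M*(M + (-4 + v)*(4 + 2*M)) (Q(v, M) = (M + (-4 + v)*(M + (4 + M)))*M = (M + (-4 + v)*(4 + 2*M))*M = M*(M + (-4 + v)*(4 + 2*M)))
-11629/r(-95) + Q(-17, -157)/(-13659) = -11629/(108 - 95) - 157*(-16 - 7*(-157) + 4*(-17) + 2*(-157)*(-17))/(-13659) = -11629/13 - 157*(-16 + 1099 - 68 + 5338)*(-1/13659) = -11629*1/13 - 157*6353*(-1/13659) = -11629/13 - 997421*(-1/13659) = -11629/13 + 6353/87 = -929134/1131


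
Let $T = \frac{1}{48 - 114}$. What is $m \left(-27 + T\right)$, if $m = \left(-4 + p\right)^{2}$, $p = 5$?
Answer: $- \frac{1783}{66} \approx -27.015$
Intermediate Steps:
$T = - \frac{1}{66}$ ($T = \frac{1}{-66} = - \frac{1}{66} \approx -0.015152$)
$m = 1$ ($m = \left(-4 + 5\right)^{2} = 1^{2} = 1$)
$m \left(-27 + T\right) = 1 \left(-27 - \frac{1}{66}\right) = 1 \left(- \frac{1783}{66}\right) = - \frac{1783}{66}$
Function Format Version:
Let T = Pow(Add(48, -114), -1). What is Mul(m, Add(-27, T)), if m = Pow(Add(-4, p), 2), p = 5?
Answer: Rational(-1783, 66) ≈ -27.015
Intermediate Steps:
T = Rational(-1, 66) (T = Pow(-66, -1) = Rational(-1, 66) ≈ -0.015152)
m = 1 (m = Pow(Add(-4, 5), 2) = Pow(1, 2) = 1)
Mul(m, Add(-27, T)) = Mul(1, Add(-27, Rational(-1, 66))) = Mul(1, Rational(-1783, 66)) = Rational(-1783, 66)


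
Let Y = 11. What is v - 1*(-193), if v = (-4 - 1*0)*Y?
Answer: 149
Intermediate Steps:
v = -44 (v = (-4 - 1*0)*11 = (-4 + 0)*11 = -4*11 = -44)
v - 1*(-193) = -44 - 1*(-193) = -44 + 193 = 149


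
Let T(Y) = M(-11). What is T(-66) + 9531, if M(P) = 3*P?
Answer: 9498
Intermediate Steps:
T(Y) = -33 (T(Y) = 3*(-11) = -33)
T(-66) + 9531 = -33 + 9531 = 9498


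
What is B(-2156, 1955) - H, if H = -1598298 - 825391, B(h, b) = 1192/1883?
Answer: 4563807579/1883 ≈ 2.4237e+6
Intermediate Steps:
B(h, b) = 1192/1883 (B(h, b) = 1192*(1/1883) = 1192/1883)
H = -2423689
B(-2156, 1955) - H = 1192/1883 - 1*(-2423689) = 1192/1883 + 2423689 = 4563807579/1883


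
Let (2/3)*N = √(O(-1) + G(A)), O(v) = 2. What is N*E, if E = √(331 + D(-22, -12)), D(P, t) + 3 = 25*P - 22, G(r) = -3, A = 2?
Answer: -3*√61 ≈ -23.431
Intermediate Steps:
D(P, t) = -25 + 25*P (D(P, t) = -3 + (25*P - 22) = -3 + (-22 + 25*P) = -25 + 25*P)
N = 3*I/2 (N = 3*√(2 - 3)/2 = 3*√(-1)/2 = 3*I/2 ≈ 1.5*I)
E = 2*I*√61 (E = √(331 + (-25 + 25*(-22))) = √(331 + (-25 - 550)) = √(331 - 575) = √(-244) = 2*I*√61 ≈ 15.62*I)
N*E = (3*I/2)*(2*I*√61) = -3*√61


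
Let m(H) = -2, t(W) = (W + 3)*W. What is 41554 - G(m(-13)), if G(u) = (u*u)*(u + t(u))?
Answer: 41570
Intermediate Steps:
t(W) = W*(3 + W) (t(W) = (3 + W)*W = W*(3 + W))
G(u) = u²*(u + u*(3 + u)) (G(u) = (u*u)*(u + u*(3 + u)) = u²*(u + u*(3 + u)))
41554 - G(m(-13)) = 41554 - (-2)³*(4 - 2) = 41554 - (-8)*2 = 41554 - 1*(-16) = 41554 + 16 = 41570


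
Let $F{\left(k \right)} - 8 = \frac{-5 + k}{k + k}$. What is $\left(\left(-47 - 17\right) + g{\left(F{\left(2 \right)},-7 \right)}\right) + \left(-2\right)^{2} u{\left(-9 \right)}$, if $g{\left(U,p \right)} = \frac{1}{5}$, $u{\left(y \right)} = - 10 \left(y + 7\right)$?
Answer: $\frac{81}{5} \approx 16.2$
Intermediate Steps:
$u{\left(y \right)} = -70 - 10 y$ ($u{\left(y \right)} = - 10 \left(7 + y\right) = -70 - 10 y$)
$F{\left(k \right)} = 8 + \frac{-5 + k}{2 k}$ ($F{\left(k \right)} = 8 + \frac{-5 + k}{k + k} = 8 + \frac{-5 + k}{2 k}$)
$g{\left(U,p \right)} = \frac{1}{5}$
$\left(\left(-47 - 17\right) + g{\left(F{\left(2 \right)},-7 \right)}\right) + \left(-2\right)^{2} u{\left(-9 \right)} = \left(\left(-47 - 17\right) + \frac{1}{5}\right) + \left(-2\right)^{2} \left(-70 - -90\right) = \left(-64 + \frac{1}{5}\right) + 4 \left(-70 + 90\right) = - \frac{319}{5} + 4 \cdot 20 = - \frac{319}{5} + 80 = \frac{81}{5}$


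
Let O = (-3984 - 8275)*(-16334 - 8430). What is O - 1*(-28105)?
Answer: 303609981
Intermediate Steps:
O = 303581876 (O = -12259*(-24764) = 303581876)
O - 1*(-28105) = 303581876 - 1*(-28105) = 303581876 + 28105 = 303609981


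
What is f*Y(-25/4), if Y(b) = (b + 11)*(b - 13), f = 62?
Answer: -45353/8 ≈ -5669.1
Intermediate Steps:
Y(b) = (-13 + b)*(11 + b) (Y(b) = (11 + b)*(-13 + b) = (-13 + b)*(11 + b))
f*Y(-25/4) = 62*(-143 + (-25/4)**2 - (-50)/4) = 62*(-143 + (-25*1/4)**2 - (-50)/4) = 62*(-143 + (-25/4)**2 - 2*(-25/4)) = 62*(-143 + 625/16 + 25/2) = 62*(-1463/16) = -45353/8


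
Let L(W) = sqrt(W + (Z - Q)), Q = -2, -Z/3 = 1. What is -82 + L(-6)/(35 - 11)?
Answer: -82 + I*sqrt(7)/24 ≈ -82.0 + 0.11024*I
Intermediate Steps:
Z = -3 (Z = -3*1 = -3)
L(W) = sqrt(-1 + W) (L(W) = sqrt(W + (-3 - 1*(-2))) = sqrt(W + (-3 + 2)) = sqrt(W - 1) = sqrt(-1 + W))
-82 + L(-6)/(35 - 11) = -82 + sqrt(-1 - 6)/(35 - 11) = -82 + sqrt(-7)/24 = -82 + (I*sqrt(7))/24 = -82 + I*sqrt(7)/24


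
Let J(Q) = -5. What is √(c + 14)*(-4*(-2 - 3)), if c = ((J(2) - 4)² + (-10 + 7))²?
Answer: 20*√6098 ≈ 1561.8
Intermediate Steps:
c = 6084 (c = ((-5 - 4)² + (-10 + 7))² = ((-9)² - 3)² = (81 - 3)² = 78² = 6084)
√(c + 14)*(-4*(-2 - 3)) = √(6084 + 14)*(-4*(-2 - 3)) = √6098*(-4*(-5)) = √6098*20 = 20*√6098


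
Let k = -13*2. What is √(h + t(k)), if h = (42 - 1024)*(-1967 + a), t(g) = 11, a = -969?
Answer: √2883163 ≈ 1698.0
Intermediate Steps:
k = -26
h = 2883152 (h = (42 - 1024)*(-1967 - 969) = -982*(-2936) = 2883152)
√(h + t(k)) = √(2883152 + 11) = √2883163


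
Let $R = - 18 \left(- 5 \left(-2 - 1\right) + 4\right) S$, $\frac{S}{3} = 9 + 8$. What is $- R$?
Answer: $17442$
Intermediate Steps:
$S = 51$ ($S = 3 \left(9 + 8\right) = 3 \cdot 17 = 51$)
$R = -17442$ ($R = - 18 \left(- 5 \left(-2 - 1\right) + 4\right) 51 = - 18 \left(\left(-5\right) \left(-3\right) + 4\right) 51 = - 18 \left(15 + 4\right) 51 = \left(-18\right) 19 \cdot 51 = \left(-342\right) 51 = -17442$)
$- R = \left(-1\right) \left(-17442\right) = 17442$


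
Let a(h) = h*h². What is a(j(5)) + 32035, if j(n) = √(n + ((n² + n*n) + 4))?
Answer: 32035 + 59*√59 ≈ 32488.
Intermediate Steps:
j(n) = √(4 + n + 2*n²) (j(n) = √(n + ((n² + n²) + 4)) = √(n + (2*n² + 4)) = √(n + (4 + 2*n²)) = √(4 + n + 2*n²))
a(h) = h³
a(j(5)) + 32035 = (√(4 + 5 + 2*5²))³ + 32035 = (√(4 + 5 + 2*25))³ + 32035 = (√(4 + 5 + 50))³ + 32035 = (√59)³ + 32035 = 59*√59 + 32035 = 32035 + 59*√59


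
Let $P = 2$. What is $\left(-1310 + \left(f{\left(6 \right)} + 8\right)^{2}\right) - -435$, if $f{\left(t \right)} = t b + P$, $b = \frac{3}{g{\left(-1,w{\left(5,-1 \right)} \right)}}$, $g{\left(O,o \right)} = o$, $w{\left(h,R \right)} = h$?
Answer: $- \frac{17251}{25} \approx -690.04$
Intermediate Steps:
$b = \frac{3}{5} \approx 0.6$
$f{\left(t \right)} = 2 + \frac{3 t}{5}$ ($f{\left(t \right)} = t \frac{3}{5} + 2 = \frac{3 t}{5} + 2 = 2 + \frac{3 t}{5}$)
$\left(-1310 + \left(f{\left(6 \right)} + 8\right)^{2}\right) - -435 = \left(-1310 + \left(\left(2 + \frac{3}{5} \cdot 6\right) + 8\right)^{2}\right) - -435 = \left(-1310 + \left(\left(2 + \frac{18}{5}\right) + 8\right)^{2}\right) + 435 = \left(-1310 + \left(\frac{28}{5} + 8\right)^{2}\right) + 435 = \left(-1310 + \left(\frac{68}{5}\right)^{2}\right) + 435 = \left(-1310 + \frac{4624}{25}\right) + 435 = - \frac{28126}{25} + 435 = - \frac{17251}{25}$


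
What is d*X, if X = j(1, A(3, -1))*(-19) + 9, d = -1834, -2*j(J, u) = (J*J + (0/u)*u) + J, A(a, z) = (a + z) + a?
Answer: -51352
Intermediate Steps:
A(a, z) = z + 2*a
j(J, u) = -J/2 - J²/2 (j(J, u) = -((J*J + (0/u)*u) + J)/2 = -((J² + 0*u) + J)/2 = -((J² + 0) + J)/2 = -(J² + J)/2 = -(J + J²)/2 = -J/2 - J²/2)
X = 28 (X = -½*1*(1 + 1)*(-19) + 9 = -½*1*2*(-19) + 9 = -1*(-19) + 9 = 19 + 9 = 28)
d*X = -1834*28 = -51352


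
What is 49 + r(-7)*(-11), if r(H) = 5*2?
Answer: -61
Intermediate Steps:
r(H) = 10
49 + r(-7)*(-11) = 49 + 10*(-11) = 49 - 110 = -61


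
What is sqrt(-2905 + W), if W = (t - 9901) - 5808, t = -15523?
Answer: 3*I*sqrt(3793) ≈ 184.76*I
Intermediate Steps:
W = -31232 (W = (-15523 - 9901) - 5808 = -25424 - 5808 = -31232)
sqrt(-2905 + W) = sqrt(-2905 - 31232) = sqrt(-34137) = 3*I*sqrt(3793)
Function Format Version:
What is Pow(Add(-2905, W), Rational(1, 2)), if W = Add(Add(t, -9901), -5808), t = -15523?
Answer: Mul(3, I, Pow(3793, Rational(1, 2))) ≈ Mul(184.76, I)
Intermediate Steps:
W = -31232 (W = Add(Add(-15523, -9901), -5808) = Add(-25424, -5808) = -31232)
Pow(Add(-2905, W), Rational(1, 2)) = Pow(Add(-2905, -31232), Rational(1, 2)) = Pow(-34137, Rational(1, 2)) = Mul(3, I, Pow(3793, Rational(1, 2)))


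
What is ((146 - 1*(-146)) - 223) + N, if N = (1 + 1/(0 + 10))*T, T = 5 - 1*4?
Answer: 701/10 ≈ 70.100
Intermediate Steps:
T = 1 (T = 5 - 4 = 1)
N = 11/10 (N = (1 + 1/(0 + 10))*1 = (1 + 1/10)*1 = (1 + ⅒)*1 = (11/10)*1 = 11/10 ≈ 1.1000)
((146 - 1*(-146)) - 223) + N = ((146 - 1*(-146)) - 223) + 11/10 = ((146 + 146) - 223) + 11/10 = (292 - 223) + 11/10 = 69 + 11/10 = 701/10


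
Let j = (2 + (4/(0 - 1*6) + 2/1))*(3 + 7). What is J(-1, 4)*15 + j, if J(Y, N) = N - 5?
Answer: 55/3 ≈ 18.333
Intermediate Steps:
J(Y, N) = -5 + N
j = 100/3 (j = (2 + (4/(0 - 6) + 2*1))*10 = (2 + (4/(-6) + 2))*10 = (2 + (4*(-⅙) + 2))*10 = (2 + (-⅔ + 2))*10 = (2 + 4/3)*10 = (10/3)*10 = 100/3 ≈ 33.333)
J(-1, 4)*15 + j = (-5 + 4)*15 + 100/3 = -1*15 + 100/3 = -15 + 100/3 = 55/3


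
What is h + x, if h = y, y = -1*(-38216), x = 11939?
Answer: 50155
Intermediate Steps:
y = 38216
h = 38216
h + x = 38216 + 11939 = 50155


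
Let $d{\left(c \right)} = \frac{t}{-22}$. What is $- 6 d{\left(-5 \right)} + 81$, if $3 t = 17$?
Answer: $\frac{908}{11} \approx 82.545$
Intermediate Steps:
$t = \frac{17}{3}$ ($t = \frac{1}{3} \cdot 17 = \frac{17}{3} \approx 5.6667$)
$d{\left(c \right)} = - \frac{17}{66}$ ($d{\left(c \right)} = \frac{17}{3 \left(-22\right)} = \frac{17}{3} \left(- \frac{1}{22}\right) = - \frac{17}{66}$)
$- 6 d{\left(-5 \right)} + 81 = \left(-6\right) \left(- \frac{17}{66}\right) + 81 = \frac{17}{11} + 81 = \frac{908}{11}$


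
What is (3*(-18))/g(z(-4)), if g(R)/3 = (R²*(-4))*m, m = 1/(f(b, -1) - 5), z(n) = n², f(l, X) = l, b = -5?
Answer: -45/256 ≈ -0.17578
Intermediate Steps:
m = -⅒ (m = 1/(-5 - 5) = 1/(-10) = -⅒ ≈ -0.10000)
g(R) = 6*R²/5 (g(R) = 3*((R²*(-4))*(-⅒)) = 3*(-4*R²*(-⅒)) = 3*(2*R²/5) = 6*R²/5)
(3*(-18))/g(z(-4)) = (3*(-18))/((6*((-4)²)²/5)) = -54/((6/5)*16²) = -54/((6/5)*256) = -54/1536/5 = -54*5/1536 = -45/256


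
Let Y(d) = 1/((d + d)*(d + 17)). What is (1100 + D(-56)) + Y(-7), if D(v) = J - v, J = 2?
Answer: 162119/140 ≈ 1158.0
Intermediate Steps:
D(v) = 2 - v
Y(d) = 1/(2*d*(17 + d)) (Y(d) = 1/((2*d)*(17 + d)) = 1/(2*d*(17 + d)))
(1100 + D(-56)) + Y(-7) = (1100 + (2 - 1*(-56))) + (1/2)/(-7*(17 - 7)) = (1100 + (2 + 56)) + (1/2)*(-1/7)/10 = (1100 + 58) + (1/2)*(-1/7)*(1/10) = 1158 - 1/140 = 162119/140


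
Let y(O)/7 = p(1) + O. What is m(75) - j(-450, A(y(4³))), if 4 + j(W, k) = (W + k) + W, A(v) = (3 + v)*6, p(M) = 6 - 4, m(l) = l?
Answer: -1811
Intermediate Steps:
p(M) = 2
y(O) = 14 + 7*O (y(O) = 7*(2 + O) = 14 + 7*O)
A(v) = 18 + 6*v
j(W, k) = -4 + k + 2*W (j(W, k) = -4 + ((W + k) + W) = -4 + (k + 2*W) = -4 + k + 2*W)
m(75) - j(-450, A(y(4³))) = 75 - (-4 + (18 + 6*(14 + 7*4³)) + 2*(-450)) = 75 - (-4 + (18 + 6*(14 + 7*64)) - 900) = 75 - (-4 + (18 + 6*(14 + 448)) - 900) = 75 - (-4 + (18 + 6*462) - 900) = 75 - (-4 + (18 + 2772) - 900) = 75 - (-4 + 2790 - 900) = 75 - 1*1886 = 75 - 1886 = -1811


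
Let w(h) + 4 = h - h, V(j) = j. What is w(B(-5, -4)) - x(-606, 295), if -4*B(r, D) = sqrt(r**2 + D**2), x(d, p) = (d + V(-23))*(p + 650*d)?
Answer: -247577549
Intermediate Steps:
x(d, p) = (-23 + d)*(p + 650*d) (x(d, p) = (d - 23)*(p + 650*d) = (-23 + d)*(p + 650*d))
B(r, D) = -sqrt(D**2 + r**2)/4 (B(r, D) = -sqrt(r**2 + D**2)/4 = -sqrt(D**2 + r**2)/4)
w(h) = -4 (w(h) = -4 + (h - h) = -4 + 0 = -4)
w(B(-5, -4)) - x(-606, 295) = -4 - (-14950*(-606) - 23*295 + 650*(-606)**2 - 606*295) = -4 - (9059700 - 6785 + 650*367236 - 178770) = -4 - (9059700 - 6785 + 238703400 - 178770) = -4 - 1*247577545 = -4 - 247577545 = -247577549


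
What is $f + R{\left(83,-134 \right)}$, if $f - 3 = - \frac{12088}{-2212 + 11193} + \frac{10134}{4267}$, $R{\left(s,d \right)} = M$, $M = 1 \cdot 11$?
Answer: $\frac{575940936}{38321927} \approx 15.029$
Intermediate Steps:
$M = 11$
$R{\left(s,d \right)} = 11$
$f = \frac{154399739}{38321927}$ ($f = 3 + \left(- \frac{12088}{-2212 + 11193} + \frac{10134}{4267}\right) = 3 + \left(- \frac{12088}{8981} + 10134 \cdot \frac{1}{4267}\right) = 3 + \left(\left(-12088\right) \frac{1}{8981} + \frac{10134}{4267}\right) = 3 + \left(- \frac{12088}{8981} + \frac{10134}{4267}\right) = 3 + \frac{39433958}{38321927} = \frac{154399739}{38321927} \approx 4.029$)
$f + R{\left(83,-134 \right)} = \frac{154399739}{38321927} + 11 = \frac{575940936}{38321927}$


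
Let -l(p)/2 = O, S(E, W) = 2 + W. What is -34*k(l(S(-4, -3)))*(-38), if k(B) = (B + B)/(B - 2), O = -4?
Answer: 10336/3 ≈ 3445.3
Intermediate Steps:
l(p) = 8 (l(p) = -2*(-4) = 8)
k(B) = 2*B/(-2 + B) (k(B) = (2*B)/(-2 + B) = 2*B/(-2 + B))
-34*k(l(S(-4, -3)))*(-38) = -68*8/(-2 + 8)*(-38) = -68*8/6*(-38) = -34*8/3*(-38) = -272/3*(-38) = 10336/3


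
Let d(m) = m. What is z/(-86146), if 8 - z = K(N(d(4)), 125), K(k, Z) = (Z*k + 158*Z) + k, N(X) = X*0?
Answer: 9871/43073 ≈ 0.22917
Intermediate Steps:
N(X) = 0
K(k, Z) = k + 158*Z + Z*k (K(k, Z) = (158*Z + Z*k) + k = k + 158*Z + Z*k)
z = -19742 (z = 8 - (0 + 158*125 + 125*0) = 8 - (0 + 19750 + 0) = 8 - 1*19750 = 8 - 19750 = -19742)
z/(-86146) = -19742/(-86146) = -19742*(-1/86146) = 9871/43073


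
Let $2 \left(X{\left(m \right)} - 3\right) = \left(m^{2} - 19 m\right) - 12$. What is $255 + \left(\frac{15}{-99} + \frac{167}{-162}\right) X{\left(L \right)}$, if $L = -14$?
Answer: $- \frac{4331}{297} \approx -14.582$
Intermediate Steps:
$X{\left(m \right)} = -3 + \frac{m^{2}}{2} - \frac{19 m}{2}$ ($X{\left(m \right)} = 3 + \frac{\left(m^{2} - 19 m\right) - 12}{2} = 3 + \frac{-12 + m^{2} - 19 m}{2} = 3 - \left(6 - \frac{m^{2}}{2} + \frac{19 m}{2}\right) = -3 + \frac{m^{2}}{2} - \frac{19 m}{2}$)
$255 + \left(\frac{15}{-99} + \frac{167}{-162}\right) X{\left(L \right)} = 255 + \left(\frac{15}{-99} + \frac{167}{-162}\right) \left(-3 + \frac{\left(-14\right)^{2}}{2} - -133\right) = 255 + \left(15 \left(- \frac{1}{99}\right) + 167 \left(- \frac{1}{162}\right)\right) \left(-3 + \frac{1}{2} \cdot 196 + 133\right) = 255 + \left(- \frac{5}{33} - \frac{167}{162}\right) \left(-3 + 98 + 133\right) = 255 - \frac{80066}{297} = - \frac{4331}{297}$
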